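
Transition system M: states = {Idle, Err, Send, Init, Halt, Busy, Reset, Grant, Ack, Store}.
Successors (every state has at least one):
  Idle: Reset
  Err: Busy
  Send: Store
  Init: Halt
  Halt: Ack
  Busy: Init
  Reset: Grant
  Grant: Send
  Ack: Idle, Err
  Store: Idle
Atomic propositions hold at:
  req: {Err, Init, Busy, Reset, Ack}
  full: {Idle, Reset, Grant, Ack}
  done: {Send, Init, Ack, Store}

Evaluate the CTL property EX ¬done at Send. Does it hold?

Sat(¬done) = {Idle, Err, Halt, Busy, Reset, Grant}
Sat(EX ¬done) = {s : some successor in {Idle, Err, Halt, Busy, Reset, Grant}} = {Idle, Err, Init, Reset, Ack, Store}
Send ∉ Sat(EX ¬done) = {Idle, Err, Init, Reset, Ack, Store}, so the formula does not hold at Send.

No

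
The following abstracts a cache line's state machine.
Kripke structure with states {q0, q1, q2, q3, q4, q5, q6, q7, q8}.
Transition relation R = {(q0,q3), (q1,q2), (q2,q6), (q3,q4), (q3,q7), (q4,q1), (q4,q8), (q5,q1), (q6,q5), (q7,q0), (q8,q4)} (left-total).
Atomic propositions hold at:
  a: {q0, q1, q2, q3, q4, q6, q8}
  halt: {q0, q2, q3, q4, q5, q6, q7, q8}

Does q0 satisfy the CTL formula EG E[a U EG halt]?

EG halt: greatest fixpoint, start Z0 = {q0, q2, q3, q4, q5, q6, q7, q8}, keep only states in Sat with some successor in Z. Z1 = {q0, q2, q3, q4, q6, q7, q8}; Z2 = {q0, q2, q3, q4, q7, q8}; Z3 = {q0, q3, q4, q7, q8}; fixed.
Sat(EG halt) = {q0, q3, q4, q7, q8}
E[a U EG halt]: least fixpoint, start Z0 = Sat(EG halt) = {q0, q3, q4, q7, q8}, add states in Sat(a) with some successor in Z. Already a fixed point.
Sat(E[a U EG halt]) = {q0, q3, q4, q7, q8}
EG E[a U EG halt]: greatest fixpoint, start Z0 = {q0, q3, q4, q7, q8}, keep only states in Sat with some successor in Z. Already a fixed point.
Sat(EG E[a U EG halt]) = {q0, q3, q4, q7, q8}
q0 ∈ Sat(EG E[a U EG halt]) = {q0, q3, q4, q7, q8}, so the formula holds at q0.

Yes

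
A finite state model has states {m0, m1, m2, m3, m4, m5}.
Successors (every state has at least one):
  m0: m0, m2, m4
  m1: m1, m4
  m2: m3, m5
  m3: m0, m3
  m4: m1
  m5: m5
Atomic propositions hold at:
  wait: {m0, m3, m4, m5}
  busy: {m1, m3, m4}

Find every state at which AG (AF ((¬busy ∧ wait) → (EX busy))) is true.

{m1, m4}

Sat(¬busy) = {m0, m2, m5}
Sat(¬busy ∧ wait) = {m0, m5}
Sat(EX busy) = {s : some successor in {m1, m3, m4}} = {m0, m1, m2, m3, m4}
Sat((¬busy ∧ wait) → (EX busy)) = {m0, m1, m2, m3, m4}
AF ((¬busy ∧ wait) → (EX busy)): least fixpoint, start Z0 = {m0, m1, m2, m3, m4}, add states with every successor in Z. Already a fixed point.
Sat(AF ((¬busy ∧ wait) → (EX busy))) = {m0, m1, m2, m3, m4}
AG (AF ((¬busy ∧ wait) → (EX busy))): greatest fixpoint, start Z0 = {m0, m1, m2, m3, m4}, keep only states in Sat with every successor in Z. Z1 = {m0, m1, m3, m4}; Z2 = {m1, m3, m4}; Z3 = {m1, m4}; fixed.
Sat(AG (AF ((¬busy ∧ wait) → (EX busy)))) = {m1, m4}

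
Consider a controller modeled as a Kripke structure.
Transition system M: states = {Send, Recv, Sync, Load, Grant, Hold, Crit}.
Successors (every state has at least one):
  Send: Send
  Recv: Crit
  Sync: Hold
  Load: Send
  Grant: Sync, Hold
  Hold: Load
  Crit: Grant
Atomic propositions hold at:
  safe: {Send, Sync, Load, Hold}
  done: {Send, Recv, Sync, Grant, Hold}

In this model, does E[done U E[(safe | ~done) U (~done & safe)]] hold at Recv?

No

Sat(~done) = {Load, Crit}
Sat(safe | ~done) = {Send, Sync, Load, Hold, Crit}
Sat(~done & safe) = {Load}
E[(safe | ~done) U (~done & safe)]: least fixpoint, start Z0 = Sat((~done & safe)) = {Load}, add states in Sat(safe | ~done) with some successor in Z. Z1 = {Load, Hold}; Z2 = {Sync, Load, Hold}; fixed.
Sat(E[(safe | ~done) U (~done & safe)]) = {Sync, Load, Hold}
E[done U E[(safe | ~done) U (~done & safe)]]: least fixpoint, start Z0 = Sat(E[(safe | ~done) U (~done & safe)]) = {Sync, Load, Hold}, add states in Sat(done) with some successor in Z. Z1 = {Sync, Load, Grant, Hold}; fixed.
Sat(E[done U E[(safe | ~done) U (~done & safe)]]) = {Sync, Load, Grant, Hold}
Recv ∉ Sat(E[done U E[(safe | ~done) U (~done & safe)]]) = {Sync, Load, Grant, Hold}, so the formula does not hold at Recv.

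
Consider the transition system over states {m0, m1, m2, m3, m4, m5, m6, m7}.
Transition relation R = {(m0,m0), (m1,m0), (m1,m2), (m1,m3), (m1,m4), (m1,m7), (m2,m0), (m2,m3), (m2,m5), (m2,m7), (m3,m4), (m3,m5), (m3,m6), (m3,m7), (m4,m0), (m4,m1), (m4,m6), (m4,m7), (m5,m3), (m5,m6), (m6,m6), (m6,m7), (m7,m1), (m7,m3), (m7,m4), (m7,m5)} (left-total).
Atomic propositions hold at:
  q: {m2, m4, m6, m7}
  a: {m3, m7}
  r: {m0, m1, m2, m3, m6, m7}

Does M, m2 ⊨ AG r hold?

AG r: greatest fixpoint, start Z0 = {m0, m1, m2, m3, m6, m7}, keep only states in Sat with every successor in Z. Z1 = {m0, m6}; Z2 = {m0}; fixed.
Sat(AG r) = {m0}
m2 ∉ Sat(AG r) = {m0}, so the formula does not hold at m2.

No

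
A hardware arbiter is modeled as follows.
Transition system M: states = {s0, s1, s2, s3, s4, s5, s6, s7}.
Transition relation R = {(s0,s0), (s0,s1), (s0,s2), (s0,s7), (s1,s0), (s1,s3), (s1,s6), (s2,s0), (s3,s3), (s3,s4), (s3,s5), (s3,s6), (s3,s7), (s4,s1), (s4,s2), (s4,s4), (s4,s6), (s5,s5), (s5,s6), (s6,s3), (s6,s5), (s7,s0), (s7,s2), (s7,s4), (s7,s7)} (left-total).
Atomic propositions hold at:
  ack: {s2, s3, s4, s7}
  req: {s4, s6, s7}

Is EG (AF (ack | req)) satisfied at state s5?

No

Sat(ack | req) = {s2, s3, s4, s6, s7}
AF (ack | req): least fixpoint, start Z0 = {s2, s3, s4, s6, s7}, add states with every successor in Z. Already a fixed point.
Sat(AF (ack | req)) = {s2, s3, s4, s6, s7}
EG (AF (ack | req)): greatest fixpoint, start Z0 = {s2, s3, s4, s6, s7}, keep only states in Sat with some successor in Z. Z1 = {s3, s4, s6, s7}; fixed.
Sat(EG (AF (ack | req))) = {s3, s4, s6, s7}
s5 ∉ Sat(EG (AF (ack | req))) = {s3, s4, s6, s7}, so the formula does not hold at s5.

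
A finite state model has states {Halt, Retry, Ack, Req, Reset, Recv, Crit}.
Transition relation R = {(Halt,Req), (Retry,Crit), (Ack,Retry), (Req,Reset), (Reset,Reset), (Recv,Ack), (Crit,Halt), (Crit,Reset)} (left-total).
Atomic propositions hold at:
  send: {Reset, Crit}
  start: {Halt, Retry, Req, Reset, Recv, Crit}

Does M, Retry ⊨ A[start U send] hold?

A[start U send]: least fixpoint, start Z0 = Sat(send) = {Reset, Crit}, add states in Sat(start) with every successor in Z. Z1 = {Retry, Req, Reset, Crit}; Z2 = {Halt, Retry, Req, Reset, Crit}; fixed.
Sat(A[start U send]) = {Halt, Retry, Req, Reset, Crit}
Retry ∈ Sat(A[start U send]) = {Halt, Retry, Req, Reset, Crit}, so the formula holds at Retry.

Yes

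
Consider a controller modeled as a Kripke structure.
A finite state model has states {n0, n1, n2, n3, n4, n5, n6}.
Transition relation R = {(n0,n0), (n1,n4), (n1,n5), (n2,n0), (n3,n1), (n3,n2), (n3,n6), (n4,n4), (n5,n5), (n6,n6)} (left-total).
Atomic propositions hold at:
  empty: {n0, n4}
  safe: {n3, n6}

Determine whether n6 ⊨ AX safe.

Yes

Sat(AX safe) = {s : every successor in {n3, n6}} = {n6}
n6 ∈ Sat(AX safe) = {n6}, so the formula holds at n6.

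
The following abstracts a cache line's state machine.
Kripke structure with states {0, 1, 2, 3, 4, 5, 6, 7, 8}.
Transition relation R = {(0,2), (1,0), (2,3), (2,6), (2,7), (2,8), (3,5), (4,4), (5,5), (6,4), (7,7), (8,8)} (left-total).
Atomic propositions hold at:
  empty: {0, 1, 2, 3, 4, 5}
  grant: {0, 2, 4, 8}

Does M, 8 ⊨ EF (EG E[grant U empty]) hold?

E[grant U empty]: least fixpoint, start Z0 = Sat(empty) = {0, 1, 2, 3, 4, 5}, add states in Sat(grant) with some successor in Z. Already a fixed point.
Sat(E[grant U empty]) = {0, 1, 2, 3, 4, 5}
EG E[grant U empty]: greatest fixpoint, start Z0 = {0, 1, 2, 3, 4, 5}, keep only states in Sat with some successor in Z. Already a fixed point.
Sat(EG E[grant U empty]) = {0, 1, 2, 3, 4, 5}
EF (EG E[grant U empty]): least fixpoint, start Z0 = {0, 1, 2, 3, 4, 5}, add states with some successor in Z. Z1 = {0, 1, 2, 3, 4, 5, 6}; fixed.
Sat(EF (EG E[grant U empty])) = {0, 1, 2, 3, 4, 5, 6}
8 ∉ Sat(EF (EG E[grant U empty])) = {0, 1, 2, 3, 4, 5, 6}, so the formula does not hold at 8.

No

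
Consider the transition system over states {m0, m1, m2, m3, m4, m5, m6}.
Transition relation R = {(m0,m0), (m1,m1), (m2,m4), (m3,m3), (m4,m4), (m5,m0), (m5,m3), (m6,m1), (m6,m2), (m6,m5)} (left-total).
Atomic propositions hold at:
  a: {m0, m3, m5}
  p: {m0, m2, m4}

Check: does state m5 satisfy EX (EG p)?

EG p: greatest fixpoint, start Z0 = {m0, m2, m4}, keep only states in Sat with some successor in Z. Already a fixed point.
Sat(EG p) = {m0, m2, m4}
Sat(EX (EG p)) = {s : some successor in {m0, m2, m4}} = {m0, m2, m4, m5, m6}
m5 ∈ Sat(EX (EG p)) = {m0, m2, m4, m5, m6}, so the formula holds at m5.

Yes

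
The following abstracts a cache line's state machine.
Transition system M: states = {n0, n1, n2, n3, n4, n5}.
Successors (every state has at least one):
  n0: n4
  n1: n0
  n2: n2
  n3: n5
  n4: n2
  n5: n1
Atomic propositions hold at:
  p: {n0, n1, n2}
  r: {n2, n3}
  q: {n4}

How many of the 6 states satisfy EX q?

Sat(EX q) = {s : some successor in {n4}} = {n0}
|Sat(EX q)| = |{n0}| = 1.

1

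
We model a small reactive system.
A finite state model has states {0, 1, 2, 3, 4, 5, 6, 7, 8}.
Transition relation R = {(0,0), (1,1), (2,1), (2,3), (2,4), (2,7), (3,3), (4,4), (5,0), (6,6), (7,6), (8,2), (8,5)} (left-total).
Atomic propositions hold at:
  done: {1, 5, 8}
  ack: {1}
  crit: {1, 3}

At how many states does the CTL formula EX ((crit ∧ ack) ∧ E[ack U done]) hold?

2

Sat(crit ∧ ack) = {1}
E[ack U done]: least fixpoint, start Z0 = Sat(done) = {1, 5, 8}, add states in Sat(ack) with some successor in Z. Already a fixed point.
Sat(E[ack U done]) = {1, 5, 8}
Sat((crit ∧ ack) ∧ E[ack U done]) = {1}
Sat(EX ((crit ∧ ack) ∧ E[ack U done])) = {s : some successor in {1}} = {1, 2}
|Sat(EX ((crit ∧ ack) ∧ E[ack U done]))| = |{1, 2}| = 2.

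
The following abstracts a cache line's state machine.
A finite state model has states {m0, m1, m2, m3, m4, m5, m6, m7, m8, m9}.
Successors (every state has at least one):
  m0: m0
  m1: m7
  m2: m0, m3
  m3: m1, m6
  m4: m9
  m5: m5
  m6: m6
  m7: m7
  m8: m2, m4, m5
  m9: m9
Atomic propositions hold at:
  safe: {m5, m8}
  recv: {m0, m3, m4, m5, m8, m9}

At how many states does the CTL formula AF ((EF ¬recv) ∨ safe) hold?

Sat(¬recv) = {m1, m2, m6, m7}
EF ¬recv: least fixpoint, start Z0 = {m1, m2, m6, m7}, add states with some successor in Z. Z1 = {m1, m2, m3, m6, m7, m8}; fixed.
Sat(EF ¬recv) = {m1, m2, m3, m6, m7, m8}
Sat((EF ¬recv) ∨ safe) = {m1, m2, m3, m5, m6, m7, m8}
AF ((EF ¬recv) ∨ safe): least fixpoint, start Z0 = {m1, m2, m3, m5, m6, m7, m8}, add states with every successor in Z. Already a fixed point.
Sat(AF ((EF ¬recv) ∨ safe)) = {m1, m2, m3, m5, m6, m7, m8}
|Sat(AF ((EF ¬recv) ∨ safe))| = |{m1, m2, m3, m5, m6, m7, m8}| = 7.

7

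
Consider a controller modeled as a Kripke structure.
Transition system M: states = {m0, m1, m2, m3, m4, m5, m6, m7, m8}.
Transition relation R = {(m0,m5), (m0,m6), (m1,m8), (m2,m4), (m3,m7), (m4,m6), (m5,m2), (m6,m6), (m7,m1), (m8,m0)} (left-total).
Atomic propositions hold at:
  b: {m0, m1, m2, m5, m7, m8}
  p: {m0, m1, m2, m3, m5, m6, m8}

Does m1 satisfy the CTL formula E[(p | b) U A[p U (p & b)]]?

Sat(p | b) = {m0, m1, m2, m3, m5, m6, m7, m8}
Sat(p & b) = {m0, m1, m2, m5, m8}
A[p U (p & b)]: least fixpoint, start Z0 = Sat((p & b)) = {m0, m1, m2, m5, m8}, add states in Sat(p) with every successor in Z. Already a fixed point.
Sat(A[p U (p & b)]) = {m0, m1, m2, m5, m8}
E[(p | b) U A[p U (p & b)]]: least fixpoint, start Z0 = Sat(A[p U (p & b)]) = {m0, m1, m2, m5, m8}, add states in Sat(p | b) with some successor in Z. Z1 = {m0, m1, m2, m5, m7, m8}; Z2 = {m0, m1, m2, m3, m5, m7, m8}; fixed.
Sat(E[(p | b) U A[p U (p & b)]]) = {m0, m1, m2, m3, m5, m7, m8}
m1 ∈ Sat(E[(p | b) U A[p U (p & b)]]) = {m0, m1, m2, m3, m5, m7, m8}, so the formula holds at m1.

Yes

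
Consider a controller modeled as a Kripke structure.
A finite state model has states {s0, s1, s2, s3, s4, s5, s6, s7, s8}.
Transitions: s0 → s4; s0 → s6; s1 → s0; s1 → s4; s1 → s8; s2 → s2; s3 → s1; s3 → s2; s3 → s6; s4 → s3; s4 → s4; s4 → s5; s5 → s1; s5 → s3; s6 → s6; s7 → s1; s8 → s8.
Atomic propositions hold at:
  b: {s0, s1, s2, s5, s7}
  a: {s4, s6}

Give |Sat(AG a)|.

1

AG a: greatest fixpoint, start Z0 = {s4, s6}, keep only states in Sat with every successor in Z. Z1 = {s6}; fixed.
Sat(AG a) = {s6}
|Sat(AG a)| = |{s6}| = 1.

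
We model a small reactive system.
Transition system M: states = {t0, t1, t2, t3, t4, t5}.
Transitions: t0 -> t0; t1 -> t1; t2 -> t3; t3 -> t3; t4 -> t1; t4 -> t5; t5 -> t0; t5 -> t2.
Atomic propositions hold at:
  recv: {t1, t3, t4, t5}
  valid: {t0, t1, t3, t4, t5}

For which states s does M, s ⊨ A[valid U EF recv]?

{t1, t2, t3, t4, t5}

EF recv: least fixpoint, start Z0 = {t1, t3, t4, t5}, add states with some successor in Z. Z1 = {t1, t2, t3, t4, t5}; fixed.
Sat(EF recv) = {t1, t2, t3, t4, t5}
A[valid U EF recv]: least fixpoint, start Z0 = Sat(EF recv) = {t1, t2, t3, t4, t5}, add states in Sat(valid) with every successor in Z. Already a fixed point.
Sat(A[valid U EF recv]) = {t1, t2, t3, t4, t5}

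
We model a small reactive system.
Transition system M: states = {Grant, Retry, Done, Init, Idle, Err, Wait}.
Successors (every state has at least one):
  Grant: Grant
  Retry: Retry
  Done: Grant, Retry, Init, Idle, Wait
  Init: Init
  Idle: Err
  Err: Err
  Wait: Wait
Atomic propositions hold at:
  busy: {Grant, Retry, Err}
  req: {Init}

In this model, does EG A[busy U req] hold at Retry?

No

A[busy U req]: least fixpoint, start Z0 = Sat(req) = {Init}, add states in Sat(busy) with every successor in Z. Already a fixed point.
Sat(A[busy U req]) = {Init}
EG A[busy U req]: greatest fixpoint, start Z0 = {Init}, keep only states in Sat with some successor in Z. Already a fixed point.
Sat(EG A[busy U req]) = {Init}
Retry ∉ Sat(EG A[busy U req]) = {Init}, so the formula does not hold at Retry.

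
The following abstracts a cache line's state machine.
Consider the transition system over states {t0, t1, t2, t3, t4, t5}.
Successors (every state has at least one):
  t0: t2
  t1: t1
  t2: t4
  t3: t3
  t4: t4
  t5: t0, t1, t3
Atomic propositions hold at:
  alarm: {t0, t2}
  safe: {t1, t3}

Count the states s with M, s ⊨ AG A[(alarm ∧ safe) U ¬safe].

Sat(alarm ∧ safe) = ∅
Sat(¬safe) = {t0, t2, t4, t5}
A[(alarm ∧ safe) U ¬safe]: least fixpoint, start Z0 = Sat(¬safe) = {t0, t2, t4, t5}, add states in Sat(alarm ∧ safe) with every successor in Z. Already a fixed point.
Sat(A[(alarm ∧ safe) U ¬safe]) = {t0, t2, t4, t5}
AG A[(alarm ∧ safe) U ¬safe]: greatest fixpoint, start Z0 = {t0, t2, t4, t5}, keep only states in Sat with every successor in Z. Z1 = {t0, t2, t4}; fixed.
Sat(AG A[(alarm ∧ safe) U ¬safe]) = {t0, t2, t4}
|Sat(AG A[(alarm ∧ safe) U ¬safe])| = |{t0, t2, t4}| = 3.

3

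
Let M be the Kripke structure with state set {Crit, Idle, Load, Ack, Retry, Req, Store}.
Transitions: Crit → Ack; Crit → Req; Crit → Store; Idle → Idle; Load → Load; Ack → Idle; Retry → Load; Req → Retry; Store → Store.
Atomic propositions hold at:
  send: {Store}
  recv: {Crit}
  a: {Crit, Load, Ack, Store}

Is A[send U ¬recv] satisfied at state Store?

Yes

Sat(¬recv) = {Idle, Load, Ack, Retry, Req, Store}
A[send U ¬recv]: least fixpoint, start Z0 = Sat(¬recv) = {Idle, Load, Ack, Retry, Req, Store}, add states in Sat(send) with every successor in Z. Already a fixed point.
Sat(A[send U ¬recv]) = {Idle, Load, Ack, Retry, Req, Store}
Store ∈ Sat(A[send U ¬recv]) = {Idle, Load, Ack, Retry, Req, Store}, so the formula holds at Store.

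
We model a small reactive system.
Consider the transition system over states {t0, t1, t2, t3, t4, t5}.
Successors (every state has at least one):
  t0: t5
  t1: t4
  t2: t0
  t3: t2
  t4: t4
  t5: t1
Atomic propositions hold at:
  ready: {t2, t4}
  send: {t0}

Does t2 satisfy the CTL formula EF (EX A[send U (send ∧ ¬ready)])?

Yes

Sat(¬ready) = {t0, t1, t3, t5}
Sat(send ∧ ¬ready) = {t0}
A[send U (send ∧ ¬ready)]: least fixpoint, start Z0 = Sat((send ∧ ¬ready)) = {t0}, add states in Sat(send) with every successor in Z. Already a fixed point.
Sat(A[send U (send ∧ ¬ready)]) = {t0}
Sat(EX A[send U (send ∧ ¬ready)]) = {s : some successor in {t0}} = {t2}
EF (EX A[send U (send ∧ ¬ready)]): least fixpoint, start Z0 = {t2}, add states with some successor in Z. Z1 = {t2, t3}; fixed.
Sat(EF (EX A[send U (send ∧ ¬ready)])) = {t2, t3}
t2 ∈ Sat(EF (EX A[send U (send ∧ ¬ready)])) = {t2, t3}, so the formula holds at t2.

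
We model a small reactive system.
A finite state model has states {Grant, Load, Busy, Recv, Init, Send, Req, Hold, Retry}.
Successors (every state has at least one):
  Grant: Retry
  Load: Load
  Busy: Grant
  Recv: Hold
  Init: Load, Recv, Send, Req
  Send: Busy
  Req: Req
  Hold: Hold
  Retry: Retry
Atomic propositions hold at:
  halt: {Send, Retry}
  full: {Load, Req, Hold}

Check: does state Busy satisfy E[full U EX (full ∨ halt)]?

No

Sat(full ∨ halt) = {Load, Send, Req, Hold, Retry}
Sat(EX (full ∨ halt)) = {s : some successor in {Load, Send, Req, Hold, Retry}} = {Grant, Load, Recv, Init, Req, Hold, Retry}
E[full U EX (full ∨ halt)]: least fixpoint, start Z0 = Sat(EX (full ∨ halt)) = {Grant, Load, Recv, Init, Req, Hold, Retry}, add states in Sat(full) with some successor in Z. Already a fixed point.
Sat(E[full U EX (full ∨ halt)]) = {Grant, Load, Recv, Init, Req, Hold, Retry}
Busy ∉ Sat(E[full U EX (full ∨ halt)]) = {Grant, Load, Recv, Init, Req, Hold, Retry}, so the formula does not hold at Busy.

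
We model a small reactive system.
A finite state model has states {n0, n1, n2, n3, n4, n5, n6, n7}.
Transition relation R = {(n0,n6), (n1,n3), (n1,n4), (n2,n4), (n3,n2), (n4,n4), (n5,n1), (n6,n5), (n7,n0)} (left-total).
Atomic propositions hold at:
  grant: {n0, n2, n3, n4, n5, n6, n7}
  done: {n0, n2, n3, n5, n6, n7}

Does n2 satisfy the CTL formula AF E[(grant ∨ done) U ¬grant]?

Sat(grant ∨ done) = {n0, n2, n3, n4, n5, n6, n7}
Sat(¬grant) = {n1}
E[(grant ∨ done) U ¬grant]: least fixpoint, start Z0 = Sat(¬grant) = {n1}, add states in Sat(grant ∨ done) with some successor in Z. Z1 = {n1, n5}; Z2 = {n1, n5, n6}; Z3 = {n0, n1, n5, n6}; Z4 = {n0, n1, n5, n6, n7}; fixed.
Sat(E[(grant ∨ done) U ¬grant]) = {n0, n1, n5, n6, n7}
AF E[(grant ∨ done) U ¬grant]: least fixpoint, start Z0 = {n0, n1, n5, n6, n7}, add states with every successor in Z. Already a fixed point.
Sat(AF E[(grant ∨ done) U ¬grant]) = {n0, n1, n5, n6, n7}
n2 ∉ Sat(AF E[(grant ∨ done) U ¬grant]) = {n0, n1, n5, n6, n7}, so the formula does not hold at n2.

No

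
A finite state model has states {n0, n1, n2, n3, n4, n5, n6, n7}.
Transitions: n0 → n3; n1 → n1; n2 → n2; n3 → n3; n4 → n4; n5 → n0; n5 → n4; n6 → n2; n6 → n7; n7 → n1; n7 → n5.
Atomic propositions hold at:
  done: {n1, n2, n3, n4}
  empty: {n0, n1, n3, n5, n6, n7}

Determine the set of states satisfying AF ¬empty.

Sat(¬empty) = {n2, n4}
AF ¬empty: least fixpoint, start Z0 = {n2, n4}, add states with every successor in Z. Already a fixed point.
Sat(AF ¬empty) = {n2, n4}

{n2, n4}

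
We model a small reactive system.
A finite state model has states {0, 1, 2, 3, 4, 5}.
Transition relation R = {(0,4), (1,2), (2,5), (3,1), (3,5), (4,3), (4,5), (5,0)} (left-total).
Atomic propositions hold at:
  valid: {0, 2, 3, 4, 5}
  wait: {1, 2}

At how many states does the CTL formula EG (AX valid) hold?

5

Sat(AX valid) = {s : every successor in {0, 2, 3, 4, 5}} = {0, 1, 2, 4, 5}
EG (AX valid): greatest fixpoint, start Z0 = {0, 1, 2, 4, 5}, keep only states in Sat with some successor in Z. Already a fixed point.
Sat(EG (AX valid)) = {0, 1, 2, 4, 5}
|Sat(EG (AX valid))| = |{0, 1, 2, 4, 5}| = 5.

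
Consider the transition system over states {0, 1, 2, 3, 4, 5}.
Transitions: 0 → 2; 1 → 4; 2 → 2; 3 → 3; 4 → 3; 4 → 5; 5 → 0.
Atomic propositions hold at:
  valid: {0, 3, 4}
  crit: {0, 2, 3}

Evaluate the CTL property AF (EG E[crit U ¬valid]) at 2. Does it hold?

Sat(¬valid) = {1, 2, 5}
E[crit U ¬valid]: least fixpoint, start Z0 = Sat(¬valid) = {1, 2, 5}, add states in Sat(crit) with some successor in Z. Z1 = {0, 1, 2, 5}; fixed.
Sat(E[crit U ¬valid]) = {0, 1, 2, 5}
EG E[crit U ¬valid]: greatest fixpoint, start Z0 = {0, 1, 2, 5}, keep only states in Sat with some successor in Z. Z1 = {0, 2, 5}; fixed.
Sat(EG E[crit U ¬valid]) = {0, 2, 5}
AF (EG E[crit U ¬valid]): least fixpoint, start Z0 = {0, 2, 5}, add states with every successor in Z. Already a fixed point.
Sat(AF (EG E[crit U ¬valid])) = {0, 2, 5}
2 ∈ Sat(AF (EG E[crit U ¬valid])) = {0, 2, 5}, so the formula holds at 2.

Yes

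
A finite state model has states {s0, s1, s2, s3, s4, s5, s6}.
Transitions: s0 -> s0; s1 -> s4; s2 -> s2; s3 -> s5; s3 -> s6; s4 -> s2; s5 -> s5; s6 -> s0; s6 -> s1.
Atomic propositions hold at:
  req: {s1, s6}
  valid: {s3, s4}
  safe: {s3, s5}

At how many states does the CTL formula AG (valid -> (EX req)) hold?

Sat(EX req) = {s : some successor in {s1, s6}} = {s3, s6}
Sat(valid -> (EX req)) = {s0, s1, s2, s3, s5, s6}
AG (valid -> (EX req)): greatest fixpoint, start Z0 = {s0, s1, s2, s3, s5, s6}, keep only states in Sat with every successor in Z. Z1 = {s0, s2, s3, s5, s6}; Z2 = {s0, s2, s3, s5}; Z3 = {s0, s2, s5}; fixed.
Sat(AG (valid -> (EX req))) = {s0, s2, s5}
|Sat(AG (valid -> (EX req)))| = |{s0, s2, s5}| = 3.

3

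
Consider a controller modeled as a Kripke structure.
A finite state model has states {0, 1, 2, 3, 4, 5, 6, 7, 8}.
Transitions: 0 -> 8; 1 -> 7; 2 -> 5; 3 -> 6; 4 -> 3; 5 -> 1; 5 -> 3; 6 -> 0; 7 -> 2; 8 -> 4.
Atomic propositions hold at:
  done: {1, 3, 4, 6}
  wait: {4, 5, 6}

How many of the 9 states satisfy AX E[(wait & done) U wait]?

3

Sat(wait & done) = {4, 6}
E[(wait & done) U wait]: least fixpoint, start Z0 = Sat(wait) = {4, 5, 6}, add states in Sat(wait & done) with some successor in Z. Already a fixed point.
Sat(E[(wait & done) U wait]) = {4, 5, 6}
Sat(AX E[(wait & done) U wait]) = {s : every successor in {4, 5, 6}} = {2, 3, 8}
|Sat(AX E[(wait & done) U wait])| = |{2, 3, 8}| = 3.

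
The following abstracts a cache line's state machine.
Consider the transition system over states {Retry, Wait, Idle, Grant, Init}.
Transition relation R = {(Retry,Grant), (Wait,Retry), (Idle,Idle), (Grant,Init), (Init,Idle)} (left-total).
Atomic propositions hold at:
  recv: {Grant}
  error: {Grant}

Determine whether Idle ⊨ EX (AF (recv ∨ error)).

No

Sat(recv ∨ error) = {Grant}
AF (recv ∨ error): least fixpoint, start Z0 = {Grant}, add states with every successor in Z. Z1 = {Retry, Grant}; Z2 = {Retry, Wait, Grant}; fixed.
Sat(AF (recv ∨ error)) = {Retry, Wait, Grant}
Sat(EX (AF (recv ∨ error))) = {s : some successor in {Retry, Wait, Grant}} = {Retry, Wait}
Idle ∉ Sat(EX (AF (recv ∨ error))) = {Retry, Wait}, so the formula does not hold at Idle.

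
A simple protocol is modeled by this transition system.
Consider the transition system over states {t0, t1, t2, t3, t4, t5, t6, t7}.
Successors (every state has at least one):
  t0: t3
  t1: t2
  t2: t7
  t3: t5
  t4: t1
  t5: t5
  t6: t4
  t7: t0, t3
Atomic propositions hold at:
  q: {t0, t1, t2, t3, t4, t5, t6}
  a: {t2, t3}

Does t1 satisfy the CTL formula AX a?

Yes

Sat(AX a) = {s : every successor in {t2, t3}} = {t0, t1}
t1 ∈ Sat(AX a) = {t0, t1}, so the formula holds at t1.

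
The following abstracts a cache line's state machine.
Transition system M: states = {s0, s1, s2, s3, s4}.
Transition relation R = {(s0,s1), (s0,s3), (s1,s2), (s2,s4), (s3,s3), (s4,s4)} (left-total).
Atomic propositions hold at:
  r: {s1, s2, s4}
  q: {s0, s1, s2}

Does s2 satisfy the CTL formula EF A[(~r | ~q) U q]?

Sat(~r) = {s0, s3}
Sat(~q) = {s3, s4}
Sat(~r | ~q) = {s0, s3, s4}
A[(~r | ~q) U q]: least fixpoint, start Z0 = Sat(q) = {s0, s1, s2}, add states in Sat(~r | ~q) with every successor in Z. Already a fixed point.
Sat(A[(~r | ~q) U q]) = {s0, s1, s2}
EF A[(~r | ~q) U q]: least fixpoint, start Z0 = {s0, s1, s2}, add states with some successor in Z. Already a fixed point.
Sat(EF A[(~r | ~q) U q]) = {s0, s1, s2}
s2 ∈ Sat(EF A[(~r | ~q) U q]) = {s0, s1, s2}, so the formula holds at s2.

Yes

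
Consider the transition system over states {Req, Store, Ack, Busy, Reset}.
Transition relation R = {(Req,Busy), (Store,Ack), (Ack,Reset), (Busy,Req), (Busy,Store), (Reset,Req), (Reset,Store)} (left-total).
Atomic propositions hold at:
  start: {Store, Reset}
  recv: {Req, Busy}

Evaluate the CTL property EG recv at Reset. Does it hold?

No

EG recv: greatest fixpoint, start Z0 = {Req, Busy}, keep only states in Sat with some successor in Z. Already a fixed point.
Sat(EG recv) = {Req, Busy}
Reset ∉ Sat(EG recv) = {Req, Busy}, so the formula does not hold at Reset.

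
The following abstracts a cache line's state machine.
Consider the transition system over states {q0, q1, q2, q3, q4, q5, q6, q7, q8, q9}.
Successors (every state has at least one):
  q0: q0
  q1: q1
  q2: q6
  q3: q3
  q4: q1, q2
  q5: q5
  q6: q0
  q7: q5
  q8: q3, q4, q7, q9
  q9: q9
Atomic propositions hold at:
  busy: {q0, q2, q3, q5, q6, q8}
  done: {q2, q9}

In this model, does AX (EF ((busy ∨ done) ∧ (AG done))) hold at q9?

Sat(busy ∨ done) = {q0, q2, q3, q5, q6, q8, q9}
AG done: greatest fixpoint, start Z0 = {q2, q9}, keep only states in Sat with every successor in Z. Z1 = {q9}; fixed.
Sat(AG done) = {q9}
Sat((busy ∨ done) ∧ (AG done)) = {q9}
EF ((busy ∨ done) ∧ (AG done)): least fixpoint, start Z0 = {q9}, add states with some successor in Z. Z1 = {q8, q9}; fixed.
Sat(EF ((busy ∨ done) ∧ (AG done))) = {q8, q9}
Sat(AX (EF ((busy ∨ done) ∧ (AG done)))) = {s : every successor in {q8, q9}} = {q9}
q9 ∈ Sat(AX (EF ((busy ∨ done) ∧ (AG done)))) = {q9}, so the formula holds at q9.

Yes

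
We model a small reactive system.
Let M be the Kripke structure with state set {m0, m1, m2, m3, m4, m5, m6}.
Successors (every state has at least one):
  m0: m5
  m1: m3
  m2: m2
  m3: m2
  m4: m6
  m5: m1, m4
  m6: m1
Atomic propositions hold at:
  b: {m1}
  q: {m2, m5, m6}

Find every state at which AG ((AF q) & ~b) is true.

{m2, m3}

AF q: least fixpoint, start Z0 = {m2, m5, m6}, add states with every successor in Z. Z1 = {m0, m2, m3, m4, m5, m6}; Z2 = {m0, m1, m2, m3, m4, m5, m6}; fixed.
Sat(AF q) = {m0, m1, m2, m3, m4, m5, m6}
Sat(~b) = {m0, m2, m3, m4, m5, m6}
Sat((AF q) & ~b) = {m0, m2, m3, m4, m5, m6}
AG ((AF q) & ~b): greatest fixpoint, start Z0 = {m0, m2, m3, m4, m5, m6}, keep only states in Sat with every successor in Z. Z1 = {m0, m2, m3, m4}; Z2 = {m2, m3}; fixed.
Sat(AG ((AF q) & ~b)) = {m2, m3}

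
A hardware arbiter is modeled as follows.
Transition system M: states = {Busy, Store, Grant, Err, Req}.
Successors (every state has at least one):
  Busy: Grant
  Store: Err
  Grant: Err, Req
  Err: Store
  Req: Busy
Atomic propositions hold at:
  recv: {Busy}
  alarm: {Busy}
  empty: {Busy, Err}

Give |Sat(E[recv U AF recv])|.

2

AF recv: least fixpoint, start Z0 = {Busy}, add states with every successor in Z. Z1 = {Busy, Req}; fixed.
Sat(AF recv) = {Busy, Req}
E[recv U AF recv]: least fixpoint, start Z0 = Sat(AF recv) = {Busy, Req}, add states in Sat(recv) with some successor in Z. Already a fixed point.
Sat(E[recv U AF recv]) = {Busy, Req}
|Sat(E[recv U AF recv])| = |{Busy, Req}| = 2.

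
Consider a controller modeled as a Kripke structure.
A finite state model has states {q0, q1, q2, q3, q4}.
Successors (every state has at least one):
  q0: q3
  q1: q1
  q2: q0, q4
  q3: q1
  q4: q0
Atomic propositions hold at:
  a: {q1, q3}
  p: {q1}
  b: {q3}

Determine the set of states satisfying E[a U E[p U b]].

{q3}

E[p U b]: least fixpoint, start Z0 = Sat(b) = {q3}, add states in Sat(p) with some successor in Z. Already a fixed point.
Sat(E[p U b]) = {q3}
E[a U E[p U b]]: least fixpoint, start Z0 = Sat(E[p U b]) = {q3}, add states in Sat(a) with some successor in Z. Already a fixed point.
Sat(E[a U E[p U b]]) = {q3}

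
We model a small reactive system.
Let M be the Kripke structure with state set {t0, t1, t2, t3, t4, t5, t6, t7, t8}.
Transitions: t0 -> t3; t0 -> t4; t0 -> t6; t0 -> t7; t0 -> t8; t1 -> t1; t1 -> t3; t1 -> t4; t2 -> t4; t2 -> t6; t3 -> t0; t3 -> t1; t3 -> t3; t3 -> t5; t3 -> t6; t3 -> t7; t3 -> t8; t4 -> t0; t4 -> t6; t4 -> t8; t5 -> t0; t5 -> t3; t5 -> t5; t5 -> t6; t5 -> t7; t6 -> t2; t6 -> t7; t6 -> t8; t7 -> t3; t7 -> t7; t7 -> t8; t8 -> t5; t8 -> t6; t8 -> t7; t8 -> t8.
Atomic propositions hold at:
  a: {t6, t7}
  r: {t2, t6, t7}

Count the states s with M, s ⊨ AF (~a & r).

1

Sat(~a) = {t0, t1, t2, t3, t4, t5, t8}
Sat(~a & r) = {t2}
AF (~a & r): least fixpoint, start Z0 = {t2}, add states with every successor in Z. Already a fixed point.
Sat(AF (~a & r)) = {t2}
|Sat(AF (~a & r))| = |{t2}| = 1.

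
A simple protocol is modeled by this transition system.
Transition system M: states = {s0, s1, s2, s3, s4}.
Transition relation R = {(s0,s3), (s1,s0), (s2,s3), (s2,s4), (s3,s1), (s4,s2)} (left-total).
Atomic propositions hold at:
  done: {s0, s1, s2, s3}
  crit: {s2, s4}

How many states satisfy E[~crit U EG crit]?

2

Sat(~crit) = {s0, s1, s3}
EG crit: greatest fixpoint, start Z0 = {s2, s4}, keep only states in Sat with some successor in Z. Already a fixed point.
Sat(EG crit) = {s2, s4}
E[~crit U EG crit]: least fixpoint, start Z0 = Sat(EG crit) = {s2, s4}, add states in Sat(~crit) with some successor in Z. Already a fixed point.
Sat(E[~crit U EG crit]) = {s2, s4}
|Sat(E[~crit U EG crit])| = |{s2, s4}| = 2.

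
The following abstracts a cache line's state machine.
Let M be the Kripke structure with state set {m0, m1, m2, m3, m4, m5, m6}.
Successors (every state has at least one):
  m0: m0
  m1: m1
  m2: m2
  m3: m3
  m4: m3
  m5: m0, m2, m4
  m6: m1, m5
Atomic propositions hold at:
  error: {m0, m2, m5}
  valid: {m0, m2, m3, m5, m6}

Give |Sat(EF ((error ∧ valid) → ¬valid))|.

Sat(error ∧ valid) = {m0, m2, m5}
Sat(¬valid) = {m1, m4}
Sat((error ∧ valid) → ¬valid) = {m1, m3, m4, m6}
EF ((error ∧ valid) → ¬valid): least fixpoint, start Z0 = {m1, m3, m4, m6}, add states with some successor in Z. Z1 = {m1, m3, m4, m5, m6}; fixed.
Sat(EF ((error ∧ valid) → ¬valid)) = {m1, m3, m4, m5, m6}
|Sat(EF ((error ∧ valid) → ¬valid))| = |{m1, m3, m4, m5, m6}| = 5.

5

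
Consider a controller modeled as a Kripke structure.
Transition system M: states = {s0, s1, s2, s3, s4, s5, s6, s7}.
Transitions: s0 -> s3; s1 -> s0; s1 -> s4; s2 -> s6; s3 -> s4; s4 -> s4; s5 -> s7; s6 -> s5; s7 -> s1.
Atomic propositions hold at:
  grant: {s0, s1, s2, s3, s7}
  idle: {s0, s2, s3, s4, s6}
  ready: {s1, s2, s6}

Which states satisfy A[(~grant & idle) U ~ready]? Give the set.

{s0, s3, s4, s5, s6, s7}

Sat(~grant) = {s4, s5, s6}
Sat(~grant & idle) = {s4, s6}
Sat(~ready) = {s0, s3, s4, s5, s7}
A[(~grant & idle) U ~ready]: least fixpoint, start Z0 = Sat(~ready) = {s0, s3, s4, s5, s7}, add states in Sat(~grant & idle) with every successor in Z. Z1 = {s0, s3, s4, s5, s6, s7}; fixed.
Sat(A[(~grant & idle) U ~ready]) = {s0, s3, s4, s5, s6, s7}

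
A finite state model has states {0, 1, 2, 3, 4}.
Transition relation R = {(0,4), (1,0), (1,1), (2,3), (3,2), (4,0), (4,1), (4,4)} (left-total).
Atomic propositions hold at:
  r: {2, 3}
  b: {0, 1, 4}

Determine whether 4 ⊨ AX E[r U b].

E[r U b]: least fixpoint, start Z0 = Sat(b) = {0, 1, 4}, add states in Sat(r) with some successor in Z. Already a fixed point.
Sat(E[r U b]) = {0, 1, 4}
Sat(AX E[r U b]) = {s : every successor in {0, 1, 4}} = {0, 1, 4}
4 ∈ Sat(AX E[r U b]) = {0, 1, 4}, so the formula holds at 4.

Yes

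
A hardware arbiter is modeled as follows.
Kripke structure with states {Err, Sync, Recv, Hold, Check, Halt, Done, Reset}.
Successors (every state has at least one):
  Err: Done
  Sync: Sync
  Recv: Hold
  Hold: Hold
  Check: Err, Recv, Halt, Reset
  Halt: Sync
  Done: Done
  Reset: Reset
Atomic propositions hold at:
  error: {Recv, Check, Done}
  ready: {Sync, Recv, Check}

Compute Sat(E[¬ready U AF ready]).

{Sync, Recv, Check, Halt}

Sat(¬ready) = {Err, Hold, Halt, Done, Reset}
AF ready: least fixpoint, start Z0 = {Sync, Recv, Check}, add states with every successor in Z. Z1 = {Sync, Recv, Check, Halt}; fixed.
Sat(AF ready) = {Sync, Recv, Check, Halt}
E[¬ready U AF ready]: least fixpoint, start Z0 = Sat(AF ready) = {Sync, Recv, Check, Halt}, add states in Sat(¬ready) with some successor in Z. Already a fixed point.
Sat(E[¬ready U AF ready]) = {Sync, Recv, Check, Halt}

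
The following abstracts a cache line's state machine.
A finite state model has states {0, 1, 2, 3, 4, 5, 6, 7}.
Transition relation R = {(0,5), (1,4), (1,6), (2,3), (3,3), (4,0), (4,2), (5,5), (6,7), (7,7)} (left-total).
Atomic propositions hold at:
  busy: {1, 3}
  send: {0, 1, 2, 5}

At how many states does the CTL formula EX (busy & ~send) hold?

Sat(~send) = {3, 4, 6, 7}
Sat(busy & ~send) = {3}
Sat(EX (busy & ~send)) = {s : some successor in {3}} = {2, 3}
|Sat(EX (busy & ~send))| = |{2, 3}| = 2.

2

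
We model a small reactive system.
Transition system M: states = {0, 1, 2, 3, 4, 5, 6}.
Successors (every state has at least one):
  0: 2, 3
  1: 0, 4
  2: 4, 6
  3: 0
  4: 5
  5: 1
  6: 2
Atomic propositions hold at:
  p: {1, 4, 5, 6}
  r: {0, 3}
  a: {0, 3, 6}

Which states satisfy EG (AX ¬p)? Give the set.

Sat(¬p) = {0, 2, 3}
Sat(AX ¬p) = {s : every successor in {0, 2, 3}} = {0, 3, 6}
EG (AX ¬p): greatest fixpoint, start Z0 = {0, 3, 6}, keep only states in Sat with some successor in Z. Z1 = {0, 3}; fixed.
Sat(EG (AX ¬p)) = {0, 3}

{0, 3}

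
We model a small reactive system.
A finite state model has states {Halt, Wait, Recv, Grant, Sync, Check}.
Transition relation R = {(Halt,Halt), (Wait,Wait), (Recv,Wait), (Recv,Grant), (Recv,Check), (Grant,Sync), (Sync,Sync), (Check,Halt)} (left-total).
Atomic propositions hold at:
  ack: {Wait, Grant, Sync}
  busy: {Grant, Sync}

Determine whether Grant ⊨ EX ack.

Yes

Sat(EX ack) = {s : some successor in {Wait, Grant, Sync}} = {Wait, Recv, Grant, Sync}
Grant ∈ Sat(EX ack) = {Wait, Recv, Grant, Sync}, so the formula holds at Grant.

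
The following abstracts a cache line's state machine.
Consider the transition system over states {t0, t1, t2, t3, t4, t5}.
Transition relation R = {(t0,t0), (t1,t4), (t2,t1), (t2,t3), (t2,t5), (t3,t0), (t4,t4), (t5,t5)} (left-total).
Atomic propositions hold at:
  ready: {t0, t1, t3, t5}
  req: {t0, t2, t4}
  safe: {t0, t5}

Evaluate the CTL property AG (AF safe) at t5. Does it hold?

Yes

AF safe: least fixpoint, start Z0 = {t0, t5}, add states with every successor in Z. Z1 = {t0, t3, t5}; fixed.
Sat(AF safe) = {t0, t3, t5}
AG (AF safe): greatest fixpoint, start Z0 = {t0, t3, t5}, keep only states in Sat with every successor in Z. Already a fixed point.
Sat(AG (AF safe)) = {t0, t3, t5}
t5 ∈ Sat(AG (AF safe)) = {t0, t3, t5}, so the formula holds at t5.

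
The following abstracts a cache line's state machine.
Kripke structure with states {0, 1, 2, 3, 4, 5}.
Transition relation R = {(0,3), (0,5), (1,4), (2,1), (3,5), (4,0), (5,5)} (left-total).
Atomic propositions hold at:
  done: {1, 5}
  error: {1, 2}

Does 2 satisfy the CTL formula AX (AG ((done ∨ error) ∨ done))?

No

Sat(done ∨ error) = {1, 2, 5}
Sat((done ∨ error) ∨ done) = {1, 2, 5}
AG ((done ∨ error) ∨ done): greatest fixpoint, start Z0 = {1, 2, 5}, keep only states in Sat with every successor in Z. Z1 = {2, 5}; Z2 = {5}; fixed.
Sat(AG ((done ∨ error) ∨ done)) = {5}
Sat(AX (AG ((done ∨ error) ∨ done))) = {s : every successor in {5}} = {3, 5}
2 ∉ Sat(AX (AG ((done ∨ error) ∨ done))) = {3, 5}, so the formula does not hold at 2.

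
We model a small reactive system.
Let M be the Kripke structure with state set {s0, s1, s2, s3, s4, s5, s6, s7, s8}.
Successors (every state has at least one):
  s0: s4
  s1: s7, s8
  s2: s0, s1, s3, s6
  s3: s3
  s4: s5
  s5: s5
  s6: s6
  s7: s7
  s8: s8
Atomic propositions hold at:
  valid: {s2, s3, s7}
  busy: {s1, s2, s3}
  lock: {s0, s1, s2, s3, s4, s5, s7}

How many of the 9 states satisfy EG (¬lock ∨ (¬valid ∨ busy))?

Sat(¬lock) = {s6, s8}
Sat(¬valid) = {s0, s1, s4, s5, s6, s8}
Sat(¬valid ∨ busy) = {s0, s1, s2, s3, s4, s5, s6, s8}
Sat(¬lock ∨ (¬valid ∨ busy)) = {s0, s1, s2, s3, s4, s5, s6, s8}
EG (¬lock ∨ (¬valid ∨ busy)): greatest fixpoint, start Z0 = {s0, s1, s2, s3, s4, s5, s6, s8}, keep only states in Sat with some successor in Z. Already a fixed point.
Sat(EG (¬lock ∨ (¬valid ∨ busy))) = {s0, s1, s2, s3, s4, s5, s6, s8}
|Sat(EG (¬lock ∨ (¬valid ∨ busy)))| = |{s0, s1, s2, s3, s4, s5, s6, s8}| = 8.

8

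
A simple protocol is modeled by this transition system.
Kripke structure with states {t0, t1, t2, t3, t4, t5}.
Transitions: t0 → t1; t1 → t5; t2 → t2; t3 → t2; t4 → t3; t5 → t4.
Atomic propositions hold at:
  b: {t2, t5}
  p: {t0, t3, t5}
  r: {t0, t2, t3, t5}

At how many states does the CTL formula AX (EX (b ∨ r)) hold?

5

Sat(b ∨ r) = {t0, t2, t3, t5}
Sat(EX (b ∨ r)) = {s : some successor in {t0, t2, t3, t5}} = {t1, t2, t3, t4}
Sat(AX (EX (b ∨ r))) = {s : every successor in {t1, t2, t3, t4}} = {t0, t2, t3, t4, t5}
|Sat(AX (EX (b ∨ r)))| = |{t0, t2, t3, t4, t5}| = 5.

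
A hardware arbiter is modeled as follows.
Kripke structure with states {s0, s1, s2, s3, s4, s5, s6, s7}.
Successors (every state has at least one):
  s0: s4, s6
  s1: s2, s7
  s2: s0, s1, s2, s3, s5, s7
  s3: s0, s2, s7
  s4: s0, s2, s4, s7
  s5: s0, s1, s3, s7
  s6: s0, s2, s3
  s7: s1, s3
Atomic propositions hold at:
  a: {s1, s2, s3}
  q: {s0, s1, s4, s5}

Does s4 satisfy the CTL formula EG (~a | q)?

Sat(~a) = {s0, s4, s5, s6, s7}
Sat(~a | q) = {s0, s1, s4, s5, s6, s7}
EG (~a | q): greatest fixpoint, start Z0 = {s0, s1, s4, s5, s6, s7}, keep only states in Sat with some successor in Z. Already a fixed point.
Sat(EG (~a | q)) = {s0, s1, s4, s5, s6, s7}
s4 ∈ Sat(EG (~a | q)) = {s0, s1, s4, s5, s6, s7}, so the formula holds at s4.

Yes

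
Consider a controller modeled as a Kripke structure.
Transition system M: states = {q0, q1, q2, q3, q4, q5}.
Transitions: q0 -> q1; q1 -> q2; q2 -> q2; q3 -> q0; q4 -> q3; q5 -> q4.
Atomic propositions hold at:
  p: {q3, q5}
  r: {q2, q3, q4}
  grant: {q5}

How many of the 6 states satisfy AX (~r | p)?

Sat(~r) = {q0, q1, q5}
Sat(~r | p) = {q0, q1, q3, q5}
Sat(AX (~r | p)) = {s : every successor in {q0, q1, q3, q5}} = {q0, q3, q4}
|Sat(AX (~r | p))| = |{q0, q3, q4}| = 3.

3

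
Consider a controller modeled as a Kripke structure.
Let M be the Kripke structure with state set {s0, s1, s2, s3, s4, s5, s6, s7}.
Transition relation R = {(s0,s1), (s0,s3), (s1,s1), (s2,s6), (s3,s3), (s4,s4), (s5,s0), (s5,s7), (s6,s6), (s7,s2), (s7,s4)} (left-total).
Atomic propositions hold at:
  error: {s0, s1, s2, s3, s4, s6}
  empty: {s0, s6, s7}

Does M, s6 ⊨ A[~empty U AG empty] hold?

Yes

Sat(~empty) = {s1, s2, s3, s4, s5}
AG empty: greatest fixpoint, start Z0 = {s0, s6, s7}, keep only states in Sat with every successor in Z. Z1 = {s6}; fixed.
Sat(AG empty) = {s6}
A[~empty U AG empty]: least fixpoint, start Z0 = Sat(AG empty) = {s6}, add states in Sat(~empty) with every successor in Z. Z1 = {s2, s6}; fixed.
Sat(A[~empty U AG empty]) = {s2, s6}
s6 ∈ Sat(A[~empty U AG empty]) = {s2, s6}, so the formula holds at s6.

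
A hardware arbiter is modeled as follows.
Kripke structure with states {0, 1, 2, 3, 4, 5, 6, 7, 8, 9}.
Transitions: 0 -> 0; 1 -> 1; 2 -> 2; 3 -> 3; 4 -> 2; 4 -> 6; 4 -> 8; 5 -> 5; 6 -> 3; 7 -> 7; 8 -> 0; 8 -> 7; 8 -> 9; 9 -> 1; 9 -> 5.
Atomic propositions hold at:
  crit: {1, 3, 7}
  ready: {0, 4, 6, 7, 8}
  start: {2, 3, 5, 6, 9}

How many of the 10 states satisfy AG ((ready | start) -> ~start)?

3

Sat(ready | start) = {0, 2, 3, 4, 5, 6, 7, 8, 9}
Sat(~start) = {0, 1, 4, 7, 8}
Sat((ready | start) -> ~start) = {0, 1, 4, 7, 8}
AG ((ready | start) -> ~start): greatest fixpoint, start Z0 = {0, 1, 4, 7, 8}, keep only states in Sat with every successor in Z. Z1 = {0, 1, 7}; fixed.
Sat(AG ((ready | start) -> ~start)) = {0, 1, 7}
|Sat(AG ((ready | start) -> ~start))| = |{0, 1, 7}| = 3.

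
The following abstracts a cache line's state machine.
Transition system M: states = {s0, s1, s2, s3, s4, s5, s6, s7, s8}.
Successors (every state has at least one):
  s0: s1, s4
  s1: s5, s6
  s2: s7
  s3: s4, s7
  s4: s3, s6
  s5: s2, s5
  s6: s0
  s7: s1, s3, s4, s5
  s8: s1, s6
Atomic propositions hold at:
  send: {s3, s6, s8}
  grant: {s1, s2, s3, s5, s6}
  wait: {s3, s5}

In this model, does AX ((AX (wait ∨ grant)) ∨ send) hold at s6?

Sat(wait ∨ grant) = {s1, s2, s3, s5, s6}
Sat(AX (wait ∨ grant)) = {s : every successor in {s1, s2, s3, s5, s6}} = {s1, s4, s5, s8}
Sat((AX (wait ∨ grant)) ∨ send) = {s1, s3, s4, s5, s6, s8}
Sat(AX ((AX (wait ∨ grant)) ∨ send)) = {s : every successor in {s1, s3, s4, s5, s6, s8}} = {s0, s1, s4, s7, s8}
s6 ∉ Sat(AX ((AX (wait ∨ grant)) ∨ send)) = {s0, s1, s4, s7, s8}, so the formula does not hold at s6.

No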